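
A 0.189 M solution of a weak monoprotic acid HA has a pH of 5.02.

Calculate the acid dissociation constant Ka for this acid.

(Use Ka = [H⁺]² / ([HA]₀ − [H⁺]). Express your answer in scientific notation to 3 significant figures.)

[H⁺] = 10^(−pH) = 10^(−5.02) = 9.550e-06 M. For HA ⇌ H⁺ + A⁻, Ka = [H⁺][A⁻]/[HA] = [H⁺]² / ([HA]₀ − [H⁺]) = (9.550e-06)² / (0.189 − 9.550e-06) = 4.83e-10.

K_a = 4.83e-10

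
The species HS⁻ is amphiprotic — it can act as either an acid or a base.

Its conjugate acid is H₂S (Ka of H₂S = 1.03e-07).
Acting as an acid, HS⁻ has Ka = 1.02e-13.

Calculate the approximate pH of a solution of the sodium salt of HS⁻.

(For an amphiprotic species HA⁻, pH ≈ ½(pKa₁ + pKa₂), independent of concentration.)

pKa₁ = -log(1.03e-07) = 6.99; pKa₂ = -log(1.02e-13) = 12.99. For an amphiprotic species, pH ≈ ½(pKa₁ + pKa₂) = ½(6.99 + 12.99) = 9.99.

pH = 9.99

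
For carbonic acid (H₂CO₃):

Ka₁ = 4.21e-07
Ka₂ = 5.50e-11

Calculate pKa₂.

pKa₂ = -log(Ka₂) = -log(5.50e-11) = 10.26.

pK_{a2} = 10.26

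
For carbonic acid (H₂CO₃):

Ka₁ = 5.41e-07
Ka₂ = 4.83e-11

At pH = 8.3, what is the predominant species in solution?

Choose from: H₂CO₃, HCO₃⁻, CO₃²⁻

pKa₁ = 6.27, pKa₂ = 10.32. For a polyprotic acid the predominant species crosses at each pKa: below pKa_n the protonated form dominates, above it the deprotonated form does. At pH = 8.3, the predominant species is HCO₃⁻.

HCO₃⁻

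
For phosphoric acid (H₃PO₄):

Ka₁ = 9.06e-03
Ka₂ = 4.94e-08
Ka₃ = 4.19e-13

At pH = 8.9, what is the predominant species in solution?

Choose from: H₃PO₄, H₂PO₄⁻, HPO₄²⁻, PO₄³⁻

pKa₁ = 2.04, pKa₂ = 7.31, pKa₃ = 12.38. For a polyprotic acid the predominant species crosses at each pKa: below pKa_n the protonated form dominates, above it the deprotonated form does. At pH = 8.9, the predominant species is HPO₄²⁻.

HPO₄²⁻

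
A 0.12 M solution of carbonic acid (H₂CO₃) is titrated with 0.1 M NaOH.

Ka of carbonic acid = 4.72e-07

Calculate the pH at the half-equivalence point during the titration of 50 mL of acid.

At half-equivalence [HA] = [A⁻], so Henderson-Hasselbalch gives pH = pKa = -log(4.72e-07) = 6.33.

pH = pKa = 6.33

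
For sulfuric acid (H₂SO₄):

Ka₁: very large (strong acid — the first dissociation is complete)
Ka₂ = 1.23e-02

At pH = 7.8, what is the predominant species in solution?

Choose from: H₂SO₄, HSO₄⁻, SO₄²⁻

The first dissociation is complete, so H₂SO₄ itself is never the predominant species in water; pKa₂ = -log(1.23e-02) = 1.91. For a polyprotic acid the predominant species crosses at each pKa: below pKa_n the protonated form dominates, above it the deprotonated form does. At pH = 7.8, the predominant species is SO₄²⁻.

SO₄²⁻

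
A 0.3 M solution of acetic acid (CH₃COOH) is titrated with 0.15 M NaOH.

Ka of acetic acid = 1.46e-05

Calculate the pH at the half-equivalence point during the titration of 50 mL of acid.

At half-equivalence [HA] = [A⁻], so Henderson-Hasselbalch gives pH = pKa = -log(1.46e-05) = 4.84.

pH = pKa = 4.84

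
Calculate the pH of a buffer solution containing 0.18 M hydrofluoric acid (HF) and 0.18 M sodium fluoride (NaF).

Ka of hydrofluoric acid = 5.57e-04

pKa = -log(5.57e-04) = 3.25. pH = pKa + log([A⁻]/[HA]) = 3.25 + log(0.18/0.18)

pH = 3.25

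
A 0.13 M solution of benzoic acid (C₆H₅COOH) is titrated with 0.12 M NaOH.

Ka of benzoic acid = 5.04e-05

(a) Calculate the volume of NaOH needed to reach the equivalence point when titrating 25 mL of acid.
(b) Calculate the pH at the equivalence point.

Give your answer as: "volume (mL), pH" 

moles acid = 0.13 × 25/1000 = 0.00325 mol; V_base = moles/0.12 × 1000 = 27.1 mL. At equivalence only the conjugate base is present: [A⁻] = 0.00325/0.052 = 6.2400e-02 M. Kb = Kw/Ka = 1.98e-10; [OH⁻] = √(Kb × [A⁻]) = 3.5187e-06; pOH = 5.45; pH = 14 - pOH = 8.55.

V = 27.1 mL, pH = 8.55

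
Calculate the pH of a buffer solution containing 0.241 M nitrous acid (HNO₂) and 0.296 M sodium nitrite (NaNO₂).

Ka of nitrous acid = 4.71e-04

pKa = -log(4.71e-04) = 3.33. pH = pKa + log([A⁻]/[HA]) = 3.33 + log(0.296/0.241)

pH = 3.42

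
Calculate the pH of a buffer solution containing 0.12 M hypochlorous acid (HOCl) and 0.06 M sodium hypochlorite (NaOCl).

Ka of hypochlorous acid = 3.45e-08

pKa = -log(3.45e-08) = 7.46. pH = pKa + log([A⁻]/[HA]) = 7.46 + log(0.06/0.12)

pH = 7.16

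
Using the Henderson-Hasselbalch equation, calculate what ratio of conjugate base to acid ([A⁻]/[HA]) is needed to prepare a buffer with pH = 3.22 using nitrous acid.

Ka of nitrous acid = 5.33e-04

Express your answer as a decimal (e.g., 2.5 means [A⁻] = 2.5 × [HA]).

pKa = -log(5.33e-04) = 3.2733. pH = pKa + log([A⁻]/[HA]), so log([A⁻]/[HA]) = pH − pKa = 3.22 − 3.2733 = -0.0533. [A⁻]/[HA] = 10^(-0.0533) = 0.885

[A⁻]/[HA] = 0.885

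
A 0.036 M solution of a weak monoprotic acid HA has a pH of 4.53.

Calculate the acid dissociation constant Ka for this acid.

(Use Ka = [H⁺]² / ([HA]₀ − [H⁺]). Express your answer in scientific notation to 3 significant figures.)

[H⁺] = 10^(−pH) = 10^(−4.53) = 2.951e-05 M. For HA ⇌ H⁺ + A⁻, Ka = [H⁺][A⁻]/[HA] = [H⁺]² / ([HA]₀ − [H⁺]) = (2.951e-05)² / (0.036 − 2.951e-05) = 2.42e-08.

K_a = 2.42e-08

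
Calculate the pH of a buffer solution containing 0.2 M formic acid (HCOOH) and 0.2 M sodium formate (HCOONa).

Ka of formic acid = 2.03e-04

pKa = -log(2.03e-04) = 3.69. pH = pKa + log([A⁻]/[HA]) = 3.69 + log(0.2/0.2)

pH = 3.69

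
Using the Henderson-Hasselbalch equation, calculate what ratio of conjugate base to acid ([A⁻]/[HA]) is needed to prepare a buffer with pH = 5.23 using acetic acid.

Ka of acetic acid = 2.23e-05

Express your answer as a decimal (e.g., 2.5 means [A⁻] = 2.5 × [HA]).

pKa = -log(2.23e-05) = 4.6517. pH = pKa + log([A⁻]/[HA]), so log([A⁻]/[HA]) = pH − pKa = 5.23 − 4.6517 = 0.5783. [A⁻]/[HA] = 10^(0.5783) = 3.79

[A⁻]/[HA] = 3.79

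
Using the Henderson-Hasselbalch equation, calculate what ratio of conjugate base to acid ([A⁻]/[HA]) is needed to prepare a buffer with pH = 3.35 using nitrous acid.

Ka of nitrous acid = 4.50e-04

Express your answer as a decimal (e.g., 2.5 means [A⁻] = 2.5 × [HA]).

pKa = -log(4.50e-04) = 3.3468. pH = pKa + log([A⁻]/[HA]), so log([A⁻]/[HA]) = pH − pKa = 3.35 − 3.3468 = 0.0032. [A⁻]/[HA] = 10^(0.0032) = 1.01

[A⁻]/[HA] = 1.01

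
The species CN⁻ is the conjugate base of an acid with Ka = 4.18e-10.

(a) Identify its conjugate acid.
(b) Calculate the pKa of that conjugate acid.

(a) The conjugate acid is formed by adding one H⁺ to CN⁻, giving HCN. (b) pKa = -log(Ka) = -log(4.18e-10) = 9.38.

Conjugate acid: HCN; pK_a = 9.38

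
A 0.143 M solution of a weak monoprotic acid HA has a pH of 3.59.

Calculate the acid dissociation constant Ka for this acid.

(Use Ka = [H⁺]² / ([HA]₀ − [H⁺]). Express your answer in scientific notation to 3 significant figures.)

[H⁺] = 10^(−pH) = 10^(−3.59) = 2.570e-04 M. For HA ⇌ H⁺ + A⁻, Ka = [H⁺][A⁻]/[HA] = [H⁺]² / ([HA]₀ − [H⁺]) = (2.570e-04)² / (0.143 − 2.570e-04) = 4.63e-07.

K_a = 4.63e-07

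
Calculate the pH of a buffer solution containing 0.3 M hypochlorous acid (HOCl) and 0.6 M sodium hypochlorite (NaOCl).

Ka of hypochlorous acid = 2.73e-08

pKa = -log(2.73e-08) = 7.56. pH = pKa + log([A⁻]/[HA]) = 7.56 + log(0.6/0.3)

pH = 7.86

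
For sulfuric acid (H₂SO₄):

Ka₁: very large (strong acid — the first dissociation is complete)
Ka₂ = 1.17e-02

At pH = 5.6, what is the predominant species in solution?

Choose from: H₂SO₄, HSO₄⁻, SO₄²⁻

The first dissociation is complete, so H₂SO₄ itself is never the predominant species in water; pKa₂ = -log(1.17e-02) = 1.93. For a polyprotic acid the predominant species crosses at each pKa: below pKa_n the protonated form dominates, above it the deprotonated form does. At pH = 5.6, the predominant species is SO₄²⁻.

SO₄²⁻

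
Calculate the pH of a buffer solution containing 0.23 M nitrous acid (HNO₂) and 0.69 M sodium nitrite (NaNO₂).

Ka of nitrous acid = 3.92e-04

pKa = -log(3.92e-04) = 3.41. pH = pKa + log([A⁻]/[HA]) = 3.41 + log(0.69/0.23)

pH = 3.88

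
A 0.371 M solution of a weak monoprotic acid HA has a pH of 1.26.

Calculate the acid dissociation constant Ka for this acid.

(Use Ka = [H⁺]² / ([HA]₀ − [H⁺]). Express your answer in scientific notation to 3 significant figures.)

[H⁺] = 10^(−pH) = 10^(−1.26) = 5.495e-02 M. For HA ⇌ H⁺ + A⁻, Ka = [H⁺][A⁻]/[HA] = [H⁺]² / ([HA]₀ − [H⁺]) = (5.495e-02)² / (0.371 − 5.495e-02) = 9.56e-03.

K_a = 9.56e-03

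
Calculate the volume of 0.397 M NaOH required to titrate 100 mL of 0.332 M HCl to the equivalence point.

At equivalence: moles acid = moles base. moles HCl = 0.332 × 100/1000 = 0.0332 mol. V_base = moles / 0.397 × 1000 = 83.6 mL.

V_{base} = 83.6 mL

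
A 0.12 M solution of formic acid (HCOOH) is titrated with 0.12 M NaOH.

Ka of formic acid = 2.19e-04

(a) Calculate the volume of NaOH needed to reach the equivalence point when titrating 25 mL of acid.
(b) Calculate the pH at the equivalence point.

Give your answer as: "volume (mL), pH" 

moles acid = 0.12 × 25/1000 = 0.003 mol; V_base = moles/0.12 × 1000 = 25.0 mL. At equivalence only the conjugate base is present: [A⁻] = 0.003/0.050 = 6.0000e-02 M. Kb = Kw/Ka = 4.57e-11; [OH⁻] = √(Kb × [A⁻]) = 1.6552e-06; pOH = 5.78; pH = 14 - pOH = 8.22.

V = 25.0 mL, pH = 8.22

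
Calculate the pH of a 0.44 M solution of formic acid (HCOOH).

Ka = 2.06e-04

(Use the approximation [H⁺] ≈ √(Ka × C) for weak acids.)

[H⁺] = √(Ka × C) = √(2.06e-04 × 0.44) = 9.5205e-03. pH = -log(9.5205e-03)

pH = 2.02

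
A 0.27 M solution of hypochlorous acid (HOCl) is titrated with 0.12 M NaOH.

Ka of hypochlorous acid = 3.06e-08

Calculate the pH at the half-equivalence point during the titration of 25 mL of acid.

At half-equivalence [HA] = [A⁻], so Henderson-Hasselbalch gives pH = pKa = -log(3.06e-08) = 7.51.

pH = pKa = 7.51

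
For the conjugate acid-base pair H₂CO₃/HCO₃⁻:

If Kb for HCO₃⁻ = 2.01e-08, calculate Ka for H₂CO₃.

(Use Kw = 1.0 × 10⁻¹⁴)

For a conjugate pair Ka × Kb = Kw, so Ka = Kw/Kb = 1.0 × 10⁻¹⁴ / 2.01e-08 = 4.98e-07.

K_a = 4.98e-07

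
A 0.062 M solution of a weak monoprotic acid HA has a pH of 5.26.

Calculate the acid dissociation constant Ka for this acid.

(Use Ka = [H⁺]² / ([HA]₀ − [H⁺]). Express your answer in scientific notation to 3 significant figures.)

[H⁺] = 10^(−pH) = 10^(−5.26) = 5.495e-06 M. For HA ⇌ H⁺ + A⁻, Ka = [H⁺][A⁻]/[HA] = [H⁺]² / ([HA]₀ − [H⁺]) = (5.495e-06)² / (0.062 − 5.495e-06) = 4.87e-10.

K_a = 4.87e-10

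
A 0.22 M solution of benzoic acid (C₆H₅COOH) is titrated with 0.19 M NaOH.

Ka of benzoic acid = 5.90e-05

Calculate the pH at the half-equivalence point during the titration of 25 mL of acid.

At half-equivalence [HA] = [A⁻], so Henderson-Hasselbalch gives pH = pKa = -log(5.90e-05) = 4.23.

pH = pKa = 4.23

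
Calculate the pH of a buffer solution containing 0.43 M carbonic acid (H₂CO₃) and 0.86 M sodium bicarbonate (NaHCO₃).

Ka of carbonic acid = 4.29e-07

pKa = -log(4.29e-07) = 6.37. pH = pKa + log([A⁻]/[HA]) = 6.37 + log(0.86/0.43)

pH = 6.67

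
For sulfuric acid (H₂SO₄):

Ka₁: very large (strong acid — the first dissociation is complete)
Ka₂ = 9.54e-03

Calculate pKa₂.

pKa₂ = -log(Ka₂) = -log(9.54e-03) = 2.02.

pK_{a2} = 2.02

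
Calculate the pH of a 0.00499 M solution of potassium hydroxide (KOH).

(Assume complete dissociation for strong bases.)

[OH⁻] = 0.00499 M for strong base. pOH = -log[OH⁻] = 2.30, pH = 14 - pOH

pH = 11.70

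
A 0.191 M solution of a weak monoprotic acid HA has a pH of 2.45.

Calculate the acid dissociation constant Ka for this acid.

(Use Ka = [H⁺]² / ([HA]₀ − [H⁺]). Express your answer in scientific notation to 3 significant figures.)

[H⁺] = 10^(−pH) = 10^(−2.45) = 3.548e-03 M. For HA ⇌ H⁺ + A⁻, Ka = [H⁺][A⁻]/[HA] = [H⁺]² / ([HA]₀ − [H⁺]) = (3.548e-03)² / (0.191 − 3.548e-03) = 6.72e-05.

K_a = 6.72e-05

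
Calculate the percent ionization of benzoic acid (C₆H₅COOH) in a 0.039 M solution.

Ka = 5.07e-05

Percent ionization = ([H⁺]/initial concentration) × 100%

Using Ka equilibrium: x² + Ka×x - Ka×C = 0. Solving: [H⁺] = 1.3810e-03. Percent = (1.3810e-03/0.039) × 100

Percent ionization = 3.54%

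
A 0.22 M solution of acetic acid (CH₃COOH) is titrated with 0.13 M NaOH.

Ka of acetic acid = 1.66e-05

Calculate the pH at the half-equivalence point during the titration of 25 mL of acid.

At half-equivalence [HA] = [A⁻], so Henderson-Hasselbalch gives pH = pKa = -log(1.66e-05) = 4.78.

pH = pKa = 4.78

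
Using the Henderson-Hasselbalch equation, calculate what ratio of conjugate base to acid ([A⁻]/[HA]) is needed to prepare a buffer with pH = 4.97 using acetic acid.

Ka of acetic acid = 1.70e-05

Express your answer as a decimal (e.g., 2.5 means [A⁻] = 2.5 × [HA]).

pKa = -log(1.70e-05) = 4.7696. pH = pKa + log([A⁻]/[HA]), so log([A⁻]/[HA]) = pH − pKa = 4.97 − 4.7696 = 0.2004. [A⁻]/[HA] = 10^(0.2004) = 1.59

[A⁻]/[HA] = 1.59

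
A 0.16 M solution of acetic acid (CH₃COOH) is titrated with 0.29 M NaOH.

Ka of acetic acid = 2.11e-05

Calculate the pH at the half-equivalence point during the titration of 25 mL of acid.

At half-equivalence [HA] = [A⁻], so Henderson-Hasselbalch gives pH = pKa = -log(2.11e-05) = 4.68.

pH = pKa = 4.68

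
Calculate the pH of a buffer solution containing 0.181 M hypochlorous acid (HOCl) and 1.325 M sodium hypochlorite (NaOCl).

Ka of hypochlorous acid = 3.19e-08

pKa = -log(3.19e-08) = 7.50. pH = pKa + log([A⁻]/[HA]) = 7.50 + log(1.325/0.181)

pH = 8.36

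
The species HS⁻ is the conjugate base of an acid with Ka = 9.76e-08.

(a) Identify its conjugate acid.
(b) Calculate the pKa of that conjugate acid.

(a) The conjugate acid is formed by adding one H⁺ to HS⁻, giving H₂S. (b) pKa = -log(Ka) = -log(9.76e-08) = 7.01.

Conjugate acid: H₂S; pK_a = 7.01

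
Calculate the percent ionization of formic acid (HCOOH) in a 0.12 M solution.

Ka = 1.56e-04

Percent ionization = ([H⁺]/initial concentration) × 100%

Using Ka equilibrium: x² + Ka×x - Ka×C = 0. Solving: [H⁺] = 4.2494e-03. Percent = (4.2494e-03/0.12) × 100

Percent ionization = 3.54%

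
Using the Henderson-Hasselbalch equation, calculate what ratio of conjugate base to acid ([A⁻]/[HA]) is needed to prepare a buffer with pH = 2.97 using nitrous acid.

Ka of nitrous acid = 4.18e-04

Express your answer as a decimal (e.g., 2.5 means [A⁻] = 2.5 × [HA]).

pKa = -log(4.18e-04) = 3.3788. pH = pKa + log([A⁻]/[HA]), so log([A⁻]/[HA]) = pH − pKa = 2.97 − 3.3788 = -0.4088. [A⁻]/[HA] = 10^(-0.4088) = 0.390

[A⁻]/[HA] = 0.390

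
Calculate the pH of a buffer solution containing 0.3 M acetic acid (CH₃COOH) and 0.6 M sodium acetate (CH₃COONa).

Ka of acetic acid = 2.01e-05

pKa = -log(2.01e-05) = 4.70. pH = pKa + log([A⁻]/[HA]) = 4.70 + log(0.6/0.3)

pH = 5.00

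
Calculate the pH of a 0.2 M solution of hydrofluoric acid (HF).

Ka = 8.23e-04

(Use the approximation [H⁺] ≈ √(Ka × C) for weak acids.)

[H⁺] = √(Ka × C) = √(8.23e-04 × 0.2) = 1.2830e-02. pH = -log(1.2830e-02)

pH = 1.89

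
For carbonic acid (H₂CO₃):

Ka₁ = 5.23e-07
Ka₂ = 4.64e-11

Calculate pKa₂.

pKa₂ = -log(Ka₂) = -log(4.64e-11) = 10.33.

pK_{a2} = 10.33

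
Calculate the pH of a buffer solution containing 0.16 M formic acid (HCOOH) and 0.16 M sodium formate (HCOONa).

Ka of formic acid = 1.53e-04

pKa = -log(1.53e-04) = 3.82. pH = pKa + log([A⁻]/[HA]) = 3.82 + log(0.16/0.16)

pH = 3.82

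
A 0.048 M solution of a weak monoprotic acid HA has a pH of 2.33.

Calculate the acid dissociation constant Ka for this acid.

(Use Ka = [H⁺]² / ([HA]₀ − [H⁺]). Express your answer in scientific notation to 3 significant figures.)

[H⁺] = 10^(−pH) = 10^(−2.33) = 4.677e-03 M. For HA ⇌ H⁺ + A⁻, Ka = [H⁺][A⁻]/[HA] = [H⁺]² / ([HA]₀ − [H⁺]) = (4.677e-03)² / (0.048 − 4.677e-03) = 5.05e-04.

K_a = 5.05e-04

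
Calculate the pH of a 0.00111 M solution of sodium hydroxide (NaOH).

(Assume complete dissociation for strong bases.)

[OH⁻] = 0.00111 M for strong base. pOH = -log[OH⁻] = 2.95, pH = 14 - pOH

pH = 11.05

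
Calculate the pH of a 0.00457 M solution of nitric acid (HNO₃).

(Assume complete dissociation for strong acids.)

[H⁺] = 0.00457 M for strong acid. pH = -log[H⁺] = -log(0.00457)

pH = 2.34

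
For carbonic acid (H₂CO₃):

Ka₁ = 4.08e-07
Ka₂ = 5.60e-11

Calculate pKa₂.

pKa₂ = -log(Ka₂) = -log(5.60e-11) = 10.25.

pK_{a2} = 10.25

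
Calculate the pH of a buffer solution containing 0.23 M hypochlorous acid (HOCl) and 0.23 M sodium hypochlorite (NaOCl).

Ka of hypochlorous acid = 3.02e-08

pKa = -log(3.02e-08) = 7.52. pH = pKa + log([A⁻]/[HA]) = 7.52 + log(0.23/0.23)

pH = 7.52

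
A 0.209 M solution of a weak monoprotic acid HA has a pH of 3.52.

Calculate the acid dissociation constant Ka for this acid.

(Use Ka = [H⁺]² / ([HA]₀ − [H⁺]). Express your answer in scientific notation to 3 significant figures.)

[H⁺] = 10^(−pH) = 10^(−3.52) = 3.020e-04 M. For HA ⇌ H⁺ + A⁻, Ka = [H⁺][A⁻]/[HA] = [H⁺]² / ([HA]₀ − [H⁺]) = (3.020e-04)² / (0.209 − 3.020e-04) = 4.37e-07.

K_a = 4.37e-07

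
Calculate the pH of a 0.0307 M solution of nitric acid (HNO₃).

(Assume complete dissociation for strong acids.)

[H⁺] = 0.0307 M for strong acid. pH = -log[H⁺] = -log(0.0307)

pH = 1.51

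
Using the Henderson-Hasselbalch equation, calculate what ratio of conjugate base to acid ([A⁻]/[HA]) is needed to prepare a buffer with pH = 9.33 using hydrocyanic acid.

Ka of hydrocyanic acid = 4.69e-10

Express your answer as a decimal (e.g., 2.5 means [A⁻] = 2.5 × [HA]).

pKa = -log(4.69e-10) = 9.3288. pH = pKa + log([A⁻]/[HA]), so log([A⁻]/[HA]) = pH − pKa = 9.33 − 9.3288 = 0.0012. [A⁻]/[HA] = 10^(0.0012) = 1.00

[A⁻]/[HA] = 1.00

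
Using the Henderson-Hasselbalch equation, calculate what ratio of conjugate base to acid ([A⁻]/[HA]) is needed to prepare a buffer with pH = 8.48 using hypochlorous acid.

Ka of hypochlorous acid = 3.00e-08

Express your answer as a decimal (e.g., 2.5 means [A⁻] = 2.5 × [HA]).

pKa = -log(3.00e-08) = 7.5229. pH = pKa + log([A⁻]/[HA]), so log([A⁻]/[HA]) = pH − pKa = 8.48 − 7.5229 = 0.9571. [A⁻]/[HA] = 10^(0.9571) = 9.06

[A⁻]/[HA] = 9.06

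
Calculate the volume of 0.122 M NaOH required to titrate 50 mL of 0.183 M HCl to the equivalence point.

At equivalence: moles acid = moles base. moles HCl = 0.183 × 50/1000 = 0.00915 mol. V_base = moles / 0.122 × 1000 = 75.0 mL.

V_{base} = 75.0 mL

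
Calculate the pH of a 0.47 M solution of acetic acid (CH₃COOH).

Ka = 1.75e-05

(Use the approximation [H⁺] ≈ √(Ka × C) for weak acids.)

[H⁺] = √(Ka × C) = √(1.75e-05 × 0.47) = 2.8679e-03. pH = -log(2.8679e-03)

pH = 2.54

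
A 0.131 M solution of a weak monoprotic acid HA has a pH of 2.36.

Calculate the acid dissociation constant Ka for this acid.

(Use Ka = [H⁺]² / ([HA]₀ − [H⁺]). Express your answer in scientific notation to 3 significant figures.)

[H⁺] = 10^(−pH) = 10^(−2.36) = 4.365e-03 M. For HA ⇌ H⁺ + A⁻, Ka = [H⁺][A⁻]/[HA] = [H⁺]² / ([HA]₀ − [H⁺]) = (4.365e-03)² / (0.131 − 4.365e-03) = 1.50e-04.

K_a = 1.50e-04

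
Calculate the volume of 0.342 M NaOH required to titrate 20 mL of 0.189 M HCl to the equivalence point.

At equivalence: moles acid = moles base. moles HCl = 0.189 × 20/1000 = 0.00378 mol. V_base = moles / 0.342 × 1000 = 11.1 mL.

V_{base} = 11.1 mL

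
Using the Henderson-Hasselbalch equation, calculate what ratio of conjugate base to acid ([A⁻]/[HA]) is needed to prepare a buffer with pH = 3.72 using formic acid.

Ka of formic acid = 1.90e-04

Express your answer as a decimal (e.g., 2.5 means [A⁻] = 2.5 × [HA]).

pKa = -log(1.90e-04) = 3.7212. pH = pKa + log([A⁻]/[HA]), so log([A⁻]/[HA]) = pH − pKa = 3.72 − 3.7212 = -0.0012. [A⁻]/[HA] = 10^(-0.0012) = 0.997

[A⁻]/[HA] = 0.997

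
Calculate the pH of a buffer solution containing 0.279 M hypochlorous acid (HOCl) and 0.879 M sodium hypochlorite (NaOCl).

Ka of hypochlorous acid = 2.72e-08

pKa = -log(2.72e-08) = 7.57. pH = pKa + log([A⁻]/[HA]) = 7.57 + log(0.879/0.279)

pH = 8.06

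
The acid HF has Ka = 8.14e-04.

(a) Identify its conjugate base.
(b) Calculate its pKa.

(a) The conjugate base is formed by removing one H⁺ from HF, giving F⁻. (b) pKa = -log(Ka) = -log(8.14e-04) = 3.09.

Conjugate base: F⁻; pK_a = 3.09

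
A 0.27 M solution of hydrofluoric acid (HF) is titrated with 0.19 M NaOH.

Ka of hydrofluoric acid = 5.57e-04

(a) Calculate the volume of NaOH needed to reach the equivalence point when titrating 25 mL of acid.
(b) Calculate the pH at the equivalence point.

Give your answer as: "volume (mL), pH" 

moles acid = 0.27 × 25/1000 = 0.00675 mol; V_base = moles/0.19 × 1000 = 35.5 mL. At equivalence only the conjugate base is present: [A⁻] = 0.00675/0.061 = 1.1152e-01 M. Kb = Kw/Ka = 1.80e-11; [OH⁻] = √(Kb × [A⁻]) = 1.4150e-06; pOH = 5.85; pH = 14 - pOH = 8.15.

V = 35.5 mL, pH = 8.15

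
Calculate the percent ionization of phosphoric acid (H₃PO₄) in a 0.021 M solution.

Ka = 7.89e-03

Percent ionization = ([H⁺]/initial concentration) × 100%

Using Ka equilibrium: x² + Ka×x - Ka×C = 0. Solving: [H⁺] = 9.5180e-03. Percent = (9.5180e-03/0.021) × 100

Percent ionization = 45.3%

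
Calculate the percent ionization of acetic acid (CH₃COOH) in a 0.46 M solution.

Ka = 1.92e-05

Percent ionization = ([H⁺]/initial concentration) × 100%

Using Ka equilibrium: x² + Ka×x - Ka×C = 0. Solving: [H⁺] = 2.9623e-03. Percent = (2.9623e-03/0.46) × 100

Percent ionization = 0.644%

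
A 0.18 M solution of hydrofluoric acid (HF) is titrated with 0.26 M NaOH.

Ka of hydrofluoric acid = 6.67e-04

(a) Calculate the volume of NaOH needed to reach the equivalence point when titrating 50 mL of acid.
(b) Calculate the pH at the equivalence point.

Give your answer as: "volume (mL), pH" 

moles acid = 0.18 × 50/1000 = 0.009 mol; V_base = moles/0.26 × 1000 = 34.6 mL. At equivalence only the conjugate base is present: [A⁻] = 0.009/0.085 = 1.0636e-01 M. Kb = Kw/Ka = 1.50e-11; [OH⁻] = √(Kb × [A⁻]) = 1.2628e-06; pOH = 5.90; pH = 14 - pOH = 8.10.

V = 34.6 mL, pH = 8.10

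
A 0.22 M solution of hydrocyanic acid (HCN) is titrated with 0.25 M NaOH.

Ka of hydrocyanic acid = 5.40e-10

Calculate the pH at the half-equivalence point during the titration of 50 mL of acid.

At half-equivalence [HA] = [A⁻], so Henderson-Hasselbalch gives pH = pKa = -log(5.40e-10) = 9.27.

pH = pKa = 9.27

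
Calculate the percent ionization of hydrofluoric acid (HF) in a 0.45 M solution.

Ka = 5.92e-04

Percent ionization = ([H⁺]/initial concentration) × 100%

Using Ka equilibrium: x² + Ka×x - Ka×C = 0. Solving: [H⁺] = 1.6028e-02. Percent = (1.6028e-02/0.45) × 100

Percent ionization = 3.56%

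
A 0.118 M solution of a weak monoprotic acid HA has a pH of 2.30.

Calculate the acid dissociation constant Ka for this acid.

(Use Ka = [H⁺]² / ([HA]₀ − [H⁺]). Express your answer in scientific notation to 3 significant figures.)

[H⁺] = 10^(−pH) = 10^(−2.30) = 5.012e-03 M. For HA ⇌ H⁺ + A⁻, Ka = [H⁺][A⁻]/[HA] = [H⁺]² / ([HA]₀ − [H⁺]) = (5.012e-03)² / (0.118 − 5.012e-03) = 2.22e-04.

K_a = 2.22e-04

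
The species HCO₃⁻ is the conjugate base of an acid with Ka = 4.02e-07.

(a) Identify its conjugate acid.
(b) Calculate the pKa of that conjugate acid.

(a) The conjugate acid is formed by adding one H⁺ to HCO₃⁻, giving H₂CO₃. (b) pKa = -log(Ka) = -log(4.02e-07) = 6.40.

Conjugate acid: H₂CO₃; pK_a = 6.40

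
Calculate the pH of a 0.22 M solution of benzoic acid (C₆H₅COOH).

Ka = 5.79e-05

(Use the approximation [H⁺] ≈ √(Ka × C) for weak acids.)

[H⁺] = √(Ka × C) = √(5.79e-05 × 0.22) = 3.5690e-03. pH = -log(3.5690e-03)

pH = 2.45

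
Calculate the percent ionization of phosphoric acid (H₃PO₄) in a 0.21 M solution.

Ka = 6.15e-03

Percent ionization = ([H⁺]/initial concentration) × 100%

Using Ka equilibrium: x² + Ka×x - Ka×C = 0. Solving: [H⁺] = 3.2994e-02. Percent = (3.2994e-02/0.21) × 100

Percent ionization = 15.7%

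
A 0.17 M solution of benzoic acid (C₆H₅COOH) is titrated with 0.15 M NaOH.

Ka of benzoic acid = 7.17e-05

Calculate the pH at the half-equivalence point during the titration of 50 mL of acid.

At half-equivalence [HA] = [A⁻], so Henderson-Hasselbalch gives pH = pKa = -log(7.17e-05) = 4.14.

pH = pKa = 4.14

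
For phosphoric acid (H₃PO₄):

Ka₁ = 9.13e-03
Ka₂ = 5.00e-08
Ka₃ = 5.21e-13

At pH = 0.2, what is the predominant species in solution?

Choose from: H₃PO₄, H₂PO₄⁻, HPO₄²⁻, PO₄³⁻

pKa₁ = 2.04, pKa₂ = 7.30, pKa₃ = 12.28. For a polyprotic acid the predominant species crosses at each pKa: below pKa_n the protonated form dominates, above it the deprotonated form does. At pH = 0.2, the predominant species is H₃PO₄.

H₃PO₄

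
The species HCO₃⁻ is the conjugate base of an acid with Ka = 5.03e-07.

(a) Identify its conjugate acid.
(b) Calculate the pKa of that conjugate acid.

(a) The conjugate acid is formed by adding one H⁺ to HCO₃⁻, giving H₂CO₃. (b) pKa = -log(Ka) = -log(5.03e-07) = 6.30.

Conjugate acid: H₂CO₃; pK_a = 6.30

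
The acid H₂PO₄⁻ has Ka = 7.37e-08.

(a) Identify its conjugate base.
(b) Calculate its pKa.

(a) The conjugate base is formed by removing one H⁺ from H₂PO₄⁻, giving HPO₄²⁻. (b) pKa = -log(Ka) = -log(7.37e-08) = 7.13.

Conjugate base: HPO₄²⁻; pK_a = 7.13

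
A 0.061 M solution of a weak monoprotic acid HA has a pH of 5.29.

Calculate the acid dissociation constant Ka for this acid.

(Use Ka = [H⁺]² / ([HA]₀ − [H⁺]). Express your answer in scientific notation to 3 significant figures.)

[H⁺] = 10^(−pH) = 10^(−5.29) = 5.129e-06 M. For HA ⇌ H⁺ + A⁻, Ka = [H⁺][A⁻]/[HA] = [H⁺]² / ([HA]₀ − [H⁺]) = (5.129e-06)² / (0.061 − 5.129e-06) = 4.31e-10.

K_a = 4.31e-10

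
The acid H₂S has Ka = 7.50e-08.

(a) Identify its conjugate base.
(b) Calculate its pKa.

(a) The conjugate base is formed by removing one H⁺ from H₂S, giving HS⁻. (b) pKa = -log(Ka) = -log(7.50e-08) = 7.12.

Conjugate base: HS⁻; pK_a = 7.12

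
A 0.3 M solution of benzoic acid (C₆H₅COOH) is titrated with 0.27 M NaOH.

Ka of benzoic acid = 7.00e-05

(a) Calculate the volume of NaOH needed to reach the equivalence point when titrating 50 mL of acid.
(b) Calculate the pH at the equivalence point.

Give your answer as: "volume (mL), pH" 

moles acid = 0.3 × 50/1000 = 0.015 mol; V_base = moles/0.27 × 1000 = 55.6 mL. At equivalence only the conjugate base is present: [A⁻] = 0.015/0.106 = 1.4211e-01 M. Kb = Kw/Ka = 1.43e-10; [OH⁻] = √(Kb × [A⁻]) = 4.5056e-06; pOH = 5.35; pH = 14 - pOH = 8.65.

V = 55.6 mL, pH = 8.65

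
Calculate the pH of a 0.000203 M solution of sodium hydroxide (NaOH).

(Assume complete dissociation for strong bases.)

[OH⁻] = 0.000203 M for strong base. pOH = -log[OH⁻] = 3.69, pH = 14 - pOH

pH = 10.31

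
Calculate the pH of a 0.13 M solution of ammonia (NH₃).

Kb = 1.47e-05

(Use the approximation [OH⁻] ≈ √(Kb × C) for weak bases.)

[OH⁻] = √(Kb × C) = √(1.47e-05 × 0.13) = 1.3824e-03. pOH = 2.86, pH = 14 - pOH

pH = 11.14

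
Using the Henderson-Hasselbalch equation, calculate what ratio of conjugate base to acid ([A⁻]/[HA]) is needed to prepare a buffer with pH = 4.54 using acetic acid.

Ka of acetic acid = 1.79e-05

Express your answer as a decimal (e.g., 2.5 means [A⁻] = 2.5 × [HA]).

pKa = -log(1.79e-05) = 4.7471. pH = pKa + log([A⁻]/[HA]), so log([A⁻]/[HA]) = pH − pKa = 4.54 − 4.7471 = -0.2071. [A⁻]/[HA] = 10^(-0.2071) = 0.621

[A⁻]/[HA] = 0.621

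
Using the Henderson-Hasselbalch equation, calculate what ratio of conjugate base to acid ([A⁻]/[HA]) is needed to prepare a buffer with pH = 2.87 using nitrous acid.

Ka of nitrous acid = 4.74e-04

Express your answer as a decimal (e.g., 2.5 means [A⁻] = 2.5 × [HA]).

pKa = -log(4.74e-04) = 3.3242. pH = pKa + log([A⁻]/[HA]), so log([A⁻]/[HA]) = pH − pKa = 2.87 − 3.3242 = -0.4542. [A⁻]/[HA] = 10^(-0.4542) = 0.351

[A⁻]/[HA] = 0.351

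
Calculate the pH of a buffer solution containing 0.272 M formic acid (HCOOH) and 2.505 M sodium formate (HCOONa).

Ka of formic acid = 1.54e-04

pKa = -log(1.54e-04) = 3.81. pH = pKa + log([A⁻]/[HA]) = 3.81 + log(2.505/0.272)

pH = 4.78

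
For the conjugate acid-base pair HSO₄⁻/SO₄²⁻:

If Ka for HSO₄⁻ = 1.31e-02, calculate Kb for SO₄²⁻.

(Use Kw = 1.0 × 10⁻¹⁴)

For a conjugate pair Ka × Kb = Kw, so Kb = Kw/Ka = 1.0 × 10⁻¹⁴ / 1.31e-02 = 7.63e-13.

K_b = 7.63e-13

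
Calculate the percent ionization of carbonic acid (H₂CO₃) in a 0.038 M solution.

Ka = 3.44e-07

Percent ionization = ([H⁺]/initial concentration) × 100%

Using Ka equilibrium: x² + Ka×x - Ka×C = 0. Solving: [H⁺] = 1.1416e-04. Percent = (1.1416e-04/0.038) × 100

Percent ionization = 0.3%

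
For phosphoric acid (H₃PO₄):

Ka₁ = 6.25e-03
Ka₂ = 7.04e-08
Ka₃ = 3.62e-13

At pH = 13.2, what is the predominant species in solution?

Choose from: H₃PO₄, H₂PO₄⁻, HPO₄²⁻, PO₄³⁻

pKa₁ = 2.20, pKa₂ = 7.15, pKa₃ = 12.44. For a polyprotic acid the predominant species crosses at each pKa: below pKa_n the protonated form dominates, above it the deprotonated form does. At pH = 13.2, the predominant species is PO₄³⁻.

PO₄³⁻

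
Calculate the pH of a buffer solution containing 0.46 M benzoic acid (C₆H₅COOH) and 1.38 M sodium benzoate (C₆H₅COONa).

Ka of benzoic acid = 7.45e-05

pKa = -log(7.45e-05) = 4.13. pH = pKa + log([A⁻]/[HA]) = 4.13 + log(1.38/0.46)

pH = 4.60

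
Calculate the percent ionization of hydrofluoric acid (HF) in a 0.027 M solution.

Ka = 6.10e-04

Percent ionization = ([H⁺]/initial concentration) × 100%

Using Ka equilibrium: x² + Ka×x - Ka×C = 0. Solving: [H⁺] = 3.7648e-03. Percent = (3.7648e-03/0.027) × 100

Percent ionization = 13.9%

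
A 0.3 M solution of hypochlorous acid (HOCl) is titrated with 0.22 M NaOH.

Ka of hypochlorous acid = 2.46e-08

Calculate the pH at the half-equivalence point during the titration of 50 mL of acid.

At half-equivalence [HA] = [A⁻], so Henderson-Hasselbalch gives pH = pKa = -log(2.46e-08) = 7.61.

pH = pKa = 7.61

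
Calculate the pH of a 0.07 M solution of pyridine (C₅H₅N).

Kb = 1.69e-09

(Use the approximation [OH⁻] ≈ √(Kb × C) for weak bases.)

[OH⁻] = √(Kb × C) = √(1.69e-09 × 0.07) = 1.0877e-05. pOH = 4.96, pH = 14 - pOH

pH = 9.04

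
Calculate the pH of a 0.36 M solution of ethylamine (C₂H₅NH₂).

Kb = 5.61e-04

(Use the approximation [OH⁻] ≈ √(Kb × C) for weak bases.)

[OH⁻] = √(Kb × C) = √(5.61e-04 × 0.36) = 1.4211e-02. pOH = 1.85, pH = 14 - pOH

pH = 12.15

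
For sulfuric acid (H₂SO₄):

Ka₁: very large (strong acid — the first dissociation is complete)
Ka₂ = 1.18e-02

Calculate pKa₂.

pKa₂ = -log(Ka₂) = -log(1.18e-02) = 1.93.

pK_{a2} = 1.93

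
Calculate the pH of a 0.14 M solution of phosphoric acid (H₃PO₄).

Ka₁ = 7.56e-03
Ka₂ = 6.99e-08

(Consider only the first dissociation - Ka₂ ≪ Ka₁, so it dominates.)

First dissociation dominates. From Ka₁ = [H⁺][HA⁻]/[H₂A], x² + Ka₁·x − Ka₁·C = 0 with C = 0.14 M and Ka₁ = 7.56e-03. Solving: [H⁺] = (−Ka₁ + √(Ka₁² + 4·Ka₁·C)) / 2 = 2.8972e-02 M. pH = -log(2.8972e-02) = 1.54.

pH = 1.54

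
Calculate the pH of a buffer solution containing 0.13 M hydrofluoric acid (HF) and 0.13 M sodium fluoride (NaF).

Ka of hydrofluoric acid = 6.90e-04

pKa = -log(6.90e-04) = 3.16. pH = pKa + log([A⁻]/[HA]) = 3.16 + log(0.13/0.13)

pH = 3.16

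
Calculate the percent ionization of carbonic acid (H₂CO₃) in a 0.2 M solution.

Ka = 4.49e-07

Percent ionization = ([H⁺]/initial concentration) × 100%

Using Ka equilibrium: x² + Ka×x - Ka×C = 0. Solving: [H⁺] = 2.9944e-04. Percent = (2.9944e-04/0.2) × 100

Percent ionization = 0.15%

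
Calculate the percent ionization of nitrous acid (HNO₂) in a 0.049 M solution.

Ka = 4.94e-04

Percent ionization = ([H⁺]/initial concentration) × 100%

Using Ka equilibrium: x² + Ka×x - Ka×C = 0. Solving: [H⁺] = 4.6792e-03. Percent = (4.6792e-03/0.049) × 100

Percent ionization = 9.55%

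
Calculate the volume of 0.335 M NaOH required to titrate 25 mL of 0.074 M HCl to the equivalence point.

At equivalence: moles acid = moles base. moles HCl = 0.074 × 25/1000 = 0.00185 mol. V_base = moles / 0.335 × 1000 = 5.5 mL.

V_{base} = 5.5 mL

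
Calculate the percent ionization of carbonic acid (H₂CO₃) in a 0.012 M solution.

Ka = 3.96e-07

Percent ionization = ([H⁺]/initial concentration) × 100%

Using Ka equilibrium: x² + Ka×x - Ka×C = 0. Solving: [H⁺] = 6.8737e-05. Percent = (6.8737e-05/0.012) × 100

Percent ionization = 0.573%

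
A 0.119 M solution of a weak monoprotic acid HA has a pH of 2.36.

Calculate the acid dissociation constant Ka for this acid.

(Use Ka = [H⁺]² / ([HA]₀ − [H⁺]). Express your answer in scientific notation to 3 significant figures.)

[H⁺] = 10^(−pH) = 10^(−2.36) = 4.365e-03 M. For HA ⇌ H⁺ + A⁻, Ka = [H⁺][A⁻]/[HA] = [H⁺]² / ([HA]₀ − [H⁺]) = (4.365e-03)² / (0.119 − 4.365e-03) = 1.66e-04.

K_a = 1.66e-04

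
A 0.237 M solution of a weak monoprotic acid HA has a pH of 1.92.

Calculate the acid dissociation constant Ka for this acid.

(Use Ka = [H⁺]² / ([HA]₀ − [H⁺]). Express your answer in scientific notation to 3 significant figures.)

[H⁺] = 10^(−pH) = 10^(−1.92) = 1.202e-02 M. For HA ⇌ H⁺ + A⁻, Ka = [H⁺][A⁻]/[HA] = [H⁺]² / ([HA]₀ − [H⁺]) = (1.202e-02)² / (0.237 − 1.202e-02) = 6.42e-04.

K_a = 6.42e-04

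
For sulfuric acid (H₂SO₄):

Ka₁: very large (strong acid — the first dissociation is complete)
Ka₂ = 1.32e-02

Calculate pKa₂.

pKa₂ = -log(Ka₂) = -log(1.32e-02) = 1.88.

pK_{a2} = 1.88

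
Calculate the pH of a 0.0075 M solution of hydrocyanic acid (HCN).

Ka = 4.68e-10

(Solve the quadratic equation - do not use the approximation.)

x² + Ka×x - Ka×C = 0. Using quadratic formula: [H⁺] = 1.8733e-06

pH = 5.73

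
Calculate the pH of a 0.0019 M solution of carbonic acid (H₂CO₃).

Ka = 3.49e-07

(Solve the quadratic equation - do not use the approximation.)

x² + Ka×x - Ka×C = 0. Using quadratic formula: [H⁺] = 2.5577e-05

pH = 4.59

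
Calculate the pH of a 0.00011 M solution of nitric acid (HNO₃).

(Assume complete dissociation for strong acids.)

[H⁺] = 0.00011 M for strong acid. pH = -log[H⁺] = -log(0.00011)

pH = 3.96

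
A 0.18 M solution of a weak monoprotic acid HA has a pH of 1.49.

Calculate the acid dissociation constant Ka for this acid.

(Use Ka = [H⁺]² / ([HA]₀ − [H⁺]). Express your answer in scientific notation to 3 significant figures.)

[H⁺] = 10^(−pH) = 10^(−1.49) = 3.236e-02 M. For HA ⇌ H⁺ + A⁻, Ka = [H⁺][A⁻]/[HA] = [H⁺]² / ([HA]₀ − [H⁺]) = (3.236e-02)² / (0.18 − 3.236e-02) = 7.09e-03.

K_a = 7.09e-03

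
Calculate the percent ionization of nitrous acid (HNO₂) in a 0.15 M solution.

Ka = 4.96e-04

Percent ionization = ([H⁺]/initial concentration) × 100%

Using Ka equilibrium: x² + Ka×x - Ka×C = 0. Solving: [H⁺] = 8.3811e-03. Percent = (8.3811e-03/0.15) × 100

Percent ionization = 5.59%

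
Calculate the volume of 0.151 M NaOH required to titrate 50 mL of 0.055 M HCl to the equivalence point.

At equivalence: moles acid = moles base. moles HCl = 0.055 × 50/1000 = 0.00275 mol. V_base = moles / 0.151 × 1000 = 18.2 mL.

V_{base} = 18.2 mL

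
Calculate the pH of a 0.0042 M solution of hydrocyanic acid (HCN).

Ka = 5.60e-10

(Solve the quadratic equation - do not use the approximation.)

x² + Ka×x - Ka×C = 0. Using quadratic formula: [H⁺] = 1.5333e-06

pH = 5.81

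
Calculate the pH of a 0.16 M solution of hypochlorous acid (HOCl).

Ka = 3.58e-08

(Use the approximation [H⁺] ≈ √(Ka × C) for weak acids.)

[H⁺] = √(Ka × C) = √(3.58e-08 × 0.16) = 7.5684e-05. pH = -log(7.5684e-05)

pH = 4.12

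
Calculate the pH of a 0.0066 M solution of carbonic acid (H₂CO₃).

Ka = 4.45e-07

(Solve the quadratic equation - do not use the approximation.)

x² + Ka×x - Ka×C = 0. Using quadratic formula: [H⁺] = 5.3972e-05

pH = 4.27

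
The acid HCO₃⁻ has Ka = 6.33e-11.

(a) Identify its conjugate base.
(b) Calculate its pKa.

(a) The conjugate base is formed by removing one H⁺ from HCO₃⁻, giving CO₃²⁻. (b) pKa = -log(Ka) = -log(6.33e-11) = 10.20.

Conjugate base: CO₃²⁻; pK_a = 10.20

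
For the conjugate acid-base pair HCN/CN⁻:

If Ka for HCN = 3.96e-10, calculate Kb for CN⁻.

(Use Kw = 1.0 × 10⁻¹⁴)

For a conjugate pair Ka × Kb = Kw, so Kb = Kw/Ka = 1.0 × 10⁻¹⁴ / 3.96e-10 = 2.53e-05.

K_b = 2.53e-05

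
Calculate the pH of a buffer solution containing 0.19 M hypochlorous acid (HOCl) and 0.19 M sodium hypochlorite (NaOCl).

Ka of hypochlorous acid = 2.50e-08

pKa = -log(2.50e-08) = 7.60. pH = pKa + log([A⁻]/[HA]) = 7.60 + log(0.19/0.19)

pH = 7.60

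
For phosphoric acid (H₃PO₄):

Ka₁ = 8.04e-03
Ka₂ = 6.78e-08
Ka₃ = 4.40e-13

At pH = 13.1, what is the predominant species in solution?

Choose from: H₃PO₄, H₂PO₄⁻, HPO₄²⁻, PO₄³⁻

pKa₁ = 2.09, pKa₂ = 7.17, pKa₃ = 12.36. For a polyprotic acid the predominant species crosses at each pKa: below pKa_n the protonated form dominates, above it the deprotonated form does. At pH = 13.1, the predominant species is PO₄³⁻.

PO₄³⁻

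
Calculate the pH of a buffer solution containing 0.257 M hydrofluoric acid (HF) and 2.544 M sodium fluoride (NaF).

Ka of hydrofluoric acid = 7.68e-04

pKa = -log(7.68e-04) = 3.11. pH = pKa + log([A⁻]/[HA]) = 3.11 + log(2.544/0.257)

pH = 4.11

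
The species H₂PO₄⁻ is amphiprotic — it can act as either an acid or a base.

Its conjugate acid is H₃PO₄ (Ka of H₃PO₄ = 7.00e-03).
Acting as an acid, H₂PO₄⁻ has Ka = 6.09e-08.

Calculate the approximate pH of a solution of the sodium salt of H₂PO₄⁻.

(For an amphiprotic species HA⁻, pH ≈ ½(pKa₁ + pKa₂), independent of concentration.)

pKa₁ = -log(7.00e-03) = 2.15; pKa₂ = -log(6.09e-08) = 7.22. For an amphiprotic species, pH ≈ ½(pKa₁ + pKa₂) = ½(2.15 + 7.22) = 4.69.

pH = 4.69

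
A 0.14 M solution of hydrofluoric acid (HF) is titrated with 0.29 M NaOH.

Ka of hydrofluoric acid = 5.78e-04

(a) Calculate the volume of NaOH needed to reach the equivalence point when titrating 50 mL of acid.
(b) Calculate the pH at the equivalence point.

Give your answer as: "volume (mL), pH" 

moles acid = 0.14 × 50/1000 = 0.007 mol; V_base = moles/0.29 × 1000 = 24.1 mL. At equivalence only the conjugate base is present: [A⁻] = 0.007/0.074 = 9.4419e-02 M. Kb = Kw/Ka = 1.73e-11; [OH⁻] = √(Kb × [A⁻]) = 1.2781e-06; pOH = 5.89; pH = 14 - pOH = 8.11.

V = 24.1 mL, pH = 8.11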